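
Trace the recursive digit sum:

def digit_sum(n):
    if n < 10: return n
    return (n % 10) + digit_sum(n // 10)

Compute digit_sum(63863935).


digit_sum(63863935) = 5 + digit_sum(6386393)
digit_sum(6386393) = 3 + digit_sum(638639)
digit_sum(638639) = 9 + digit_sum(63863)
digit_sum(63863) = 3 + digit_sum(6386)
digit_sum(6386) = 6 + digit_sum(638)
digit_sum(638) = 8 + digit_sum(63)
digit_sum(63) = 3 + digit_sum(6)
digit_sum(6) = 6  (base case)
Total: 5 + 3 + 9 + 3 + 6 + 8 + 3 + 6 = 43

43


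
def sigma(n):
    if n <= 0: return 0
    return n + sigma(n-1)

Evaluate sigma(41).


sigma(41)
= 41 + 40 + 39 + 38 + 37 + 36 + 35 + 34 + 33 + 32 + 31 + 30 + 29 + 28 + 27 + 26 + 25 + 24 + 23 + 22 + 21 + 20 + 19 + 18 + 17 + 16 + 15 + 14 + 13 + 12 + 11 + 10 + 9 + 8 + 7 + 6 + 5 + 4 + 3 + 2 + 1 + sigma(0)
= 41 + 40 + 39 + 38 + 37 + 36 + 35 + 34 + 33 + 32 + 31 + 30 + 29 + 28 + 27 + 26 + 25 + 24 + 23 + 22 + 21 + 20 + 19 + 18 + 17 + 16 + 15 + 14 + 13 + 12 + 11 + 10 + 9 + 8 + 7 + 6 + 5 + 4 + 3 + 2 + 1 + 0
= 861

861


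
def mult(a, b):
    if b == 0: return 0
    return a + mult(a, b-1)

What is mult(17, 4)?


mult(17, 4) = 17 + mult(17, 3)
mult(17, 3) = 17 + mult(17, 2)
mult(17, 2) = 17 + mult(17, 1)
mult(17, 1) = 17 + mult(17, 0)
mult(17, 0) = 0  (base case)
Total: 17 + 17 + 17 + 17 + 0 = 68

68


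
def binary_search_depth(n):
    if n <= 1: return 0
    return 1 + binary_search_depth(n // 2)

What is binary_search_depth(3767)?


3767 / 2 = 1883
1883 / 2 = 941
941 / 2 = 470
470 / 2 = 235
235 / 2 = 117
117 / 2 = 58
58 / 2 = 29
29 / 2 = 14
14 / 2 = 7
7 / 2 = 3
3 / 2 = 1
Reached 1 after 11 halvings

11


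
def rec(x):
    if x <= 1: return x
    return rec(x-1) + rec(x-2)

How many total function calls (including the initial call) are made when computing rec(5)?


Let C(n) = total calls for rec(n)
C(0) = 1, C(1) = 1
C(2) = 1 + C(1) + C(0) = 1 + 1 + 1 = 3
C(3) = 1 + C(2) + C(1) = 1 + 3 + 1 = 5
C(4) = 1 + C(3) + C(2) = 1 + 5 + 3 = 9
C(5) = 1 + C(4) + C(3) = 1 + 9 + 5 = 15

15


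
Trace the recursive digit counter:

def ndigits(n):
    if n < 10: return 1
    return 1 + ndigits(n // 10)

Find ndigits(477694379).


ndigits(477694379) = 1 + ndigits(47769437)
ndigits(47769437) = 1 + ndigits(4776943)
ndigits(4776943) = 1 + ndigits(477694)
ndigits(477694) = 1 + ndigits(47769)
ndigits(47769) = 1 + ndigits(4776)
ndigits(4776) = 1 + ndigits(477)
ndigits(477) = 1 + ndigits(47)
ndigits(47) = 1 + ndigits(4)
ndigits(4) = 1  (base case: 4 < 10)
Unwinding: 1 + 1 + 1 + 1 + 1 + 1 + 1 + 1 + 1 = 9

9


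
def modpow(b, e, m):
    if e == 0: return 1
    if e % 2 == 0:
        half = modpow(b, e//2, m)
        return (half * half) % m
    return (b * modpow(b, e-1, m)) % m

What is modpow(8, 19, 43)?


modpow(8, 19, 43): e is odd, compute modpow(8, 18, 43)
  modpow(8, 18, 43): e is even, compute modpow(8, 9, 43)
    modpow(8, 9, 43): e is odd, compute modpow(8, 8, 43)
      modpow(8, 8, 43): e is even, compute modpow(8, 4, 43)
        modpow(8, 4, 43): e is even, compute modpow(8, 2, 43)
          modpow(8, 2, 43): e is even, compute modpow(8, 1, 43)
          modpow(8, 1, 43): e is odd, compute modpow(8, 0, 43)
          modpow(8, 0, 43) = 1
          (8 * 1) % 43 = 8
          half=8, (8*8) % 43 = 21
        half=21, (21*21) % 43 = 11
      half=11, (11*11) % 43 = 35
    (8 * 35) % 43 = 22
  half=22, (22*22) % 43 = 11
(8 * 11) % 43 = 2

2


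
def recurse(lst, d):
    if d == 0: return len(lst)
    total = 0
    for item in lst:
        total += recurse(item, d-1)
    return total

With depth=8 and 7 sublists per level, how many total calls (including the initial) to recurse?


At depth 0 (root): 1 call
At depth 1: each of 1 parents calls recurse on 7 children = 7 calls
At depth 2: each of 7 parents calls recurse on 7 children = 49 calls
At depth 3: each of 49 parents calls recurse on 7 children = 343 calls
At depth 4: each of 343 parents calls recurse on 7 children = 2401 calls
At depth 5: each of 2401 parents calls recurse on 7 children = 16807 calls
At depth 6: each of 16807 parents calls recurse on 7 children = 117649 calls
At depth 7: each of 117649 parents calls recurse on 7 children = 823543 calls
At depth 8: each of 823543 parents calls recurse on 7 children = 5764801 calls
Total: 1 + 7 + 49 + 343 + 2401 + 16807 + 117649 + 823543 + 5764801 = 6725601

6725601


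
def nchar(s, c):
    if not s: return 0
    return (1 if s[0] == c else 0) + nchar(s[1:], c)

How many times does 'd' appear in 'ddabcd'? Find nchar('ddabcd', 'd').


s[0]='d' == 'd' -> 1
s[0]='d' == 'd' -> 1
s[0]='a' != 'd' -> 0
s[0]='b' != 'd' -> 0
s[0]='c' != 'd' -> 0
s[0]='d' == 'd' -> 1
Sum: 1 + 1 + 0 + 0 + 0 + 1 = 3

3


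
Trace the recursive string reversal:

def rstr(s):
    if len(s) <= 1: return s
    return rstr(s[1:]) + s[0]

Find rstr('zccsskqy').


rstr('zccsskqy') = rstr('ccsskqy') + 'z'
rstr('ccsskqy') = rstr('csskqy') + 'c'
rstr('csskqy') = rstr('sskqy') + 'c'
rstr('sskqy') = rstr('skqy') + 's'
rstr('skqy') = rstr('kqy') + 's'
rstr('kqy') = rstr('qy') + 'k'
rstr('qy') = rstr('y') + 'q'
rstr('y') = 'y'  (base case)
Concatenating: 'y' + 'q' + 'k' + 's' + 's' + 'c' + 'c' + 'z' = 'yqkssccz'

yqkssccz


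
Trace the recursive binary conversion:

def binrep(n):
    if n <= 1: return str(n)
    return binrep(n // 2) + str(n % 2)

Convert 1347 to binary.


binrep(1347) = binrep(673) + '1'
binrep(673) = binrep(336) + '1'
binrep(336) = binrep(168) + '0'
binrep(168) = binrep(84) + '0'
binrep(84) = binrep(42) + '0'
binrep(42) = binrep(21) + '0'
binrep(21) = binrep(10) + '1'
binrep(10) = binrep(5) + '0'
binrep(5) = binrep(2) + '1'
binrep(2) = binrep(1) + '0'
binrep(1) = '1'  (base case)
Concatenating: '1' + '0' + '1' + '0' + '1' + '0' + '0' + '0' + '0' + '1' + '1' = '10101000011'

10101000011


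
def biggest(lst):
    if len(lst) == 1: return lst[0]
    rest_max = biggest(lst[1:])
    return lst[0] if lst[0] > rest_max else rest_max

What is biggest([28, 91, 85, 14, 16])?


biggest([28, 91, 85, 14, 16]): compare 28 with biggest([91, 85, 14, 16])
biggest([91, 85, 14, 16]): compare 91 with biggest([85, 14, 16])
biggest([85, 14, 16]): compare 85 with biggest([14, 16])
biggest([14, 16]): compare 14 with biggest([16])
biggest([16]) = 16  (base case)
Compare 14 with 16 -> 16
Compare 85 with 16 -> 85
Compare 91 with 85 -> 91
Compare 28 with 91 -> 91

91


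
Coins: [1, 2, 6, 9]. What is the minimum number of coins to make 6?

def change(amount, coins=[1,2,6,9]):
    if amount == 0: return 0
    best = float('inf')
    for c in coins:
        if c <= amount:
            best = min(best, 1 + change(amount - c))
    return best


Building up with DP:
change(0) = 0
change(1) = min(1+change(0)=1+0=1) = 1
change(2) = min(1+change(1)=1+1=2, 1+change(0)=1+0=1) = 1
change(3) = min(1+change(2)=1+1=2, 1+change(1)=1+1=2) = 2
change(4) = min(1+change(3)=1+2=3, 1+change(2)=1+1=2) = 2
change(5) = min(1+change(4)=1+2=3, 1+change(3)=1+2=3) = 3
change(6) = min(1+change(5)=1+3=4, 1+change(4)=1+2=3, 1+change(0)=1+0=1) = 1

1


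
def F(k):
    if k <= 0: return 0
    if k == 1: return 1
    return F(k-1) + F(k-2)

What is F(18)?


Computing F(18) bottom-up:
F(0) = 0
F(1) = 1
F(2) = F(1) + F(0) = 1 + 0 = 1
F(3) = F(2) + F(1) = 1 + 1 = 2
F(4) = F(3) + F(2) = 2 + 1 = 3
F(5) = F(4) + F(3) = 3 + 2 = 5
F(6) = F(5) + F(4) = 5 + 3 = 8
F(7) = F(6) + F(5) = 8 + 5 = 13
F(8) = F(7) + F(6) = 13 + 8 = 21
F(9) = F(8) + F(7) = 21 + 13 = 34
F(10) = F(9) + F(8) = 34 + 21 = 55
F(11) = F(10) + F(9) = 55 + 34 = 89
F(12) = F(11) + F(10) = 89 + 55 = 144
F(13) = F(12) + F(11) = 144 + 89 = 233
F(14) = F(13) + F(12) = 233 + 144 = 377
F(15) = F(14) + F(13) = 377 + 233 = 610
F(16) = F(15) + F(14) = 610 + 377 = 987
F(17) = F(16) + F(15) = 987 + 610 = 1597
F(18) = F(17) + F(16) = 1597 + 987 = 2584

2584


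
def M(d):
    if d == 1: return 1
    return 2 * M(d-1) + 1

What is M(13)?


M(13) = 2 * M(12) + 1
M(12) = 2 * M(11) + 1
M(11) = 2 * M(10) + 1
M(10) = 2 * M(9) + 1
M(9) = 2 * M(8) + 1
M(8) = 2 * M(7) + 1
M(7) = 2 * M(6) + 1
M(6) = 2 * M(5) + 1
M(5) = 2 * M(4) + 1
M(4) = 2 * M(3) + 1
M(3) = 2 * M(2) + 1
M(2) = 2 * M(1) + 1
M(1) = 1  (base case)
M(2) = 2 * 1 + 1 = 3
M(3) = 2 * 3 + 1 = 7
M(4) = 2 * 7 + 1 = 15
M(5) = 2 * 15 + 1 = 31
M(6) = 2 * 31 + 1 = 63
M(7) = 2 * 63 + 1 = 127
M(8) = 2 * 127 + 1 = 255
M(9) = 2 * 255 + 1 = 511
M(10) = 2 * 511 + 1 = 1023
M(11) = 2 * 1023 + 1 = 2047
M(12) = 2 * 2047 + 1 = 4095
M(13) = 2 * 4095 + 1 = 8191

8191


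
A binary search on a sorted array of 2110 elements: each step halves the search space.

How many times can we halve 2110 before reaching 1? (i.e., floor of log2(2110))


2110 / 2 = 1055
1055 / 2 = 527
527 / 2 = 263
263 / 2 = 131
131 / 2 = 65
65 / 2 = 32
32 / 2 = 16
16 / 2 = 8
8 / 2 = 4
4 / 2 = 2
2 / 2 = 1
Reached 1 after 11 halvings

11


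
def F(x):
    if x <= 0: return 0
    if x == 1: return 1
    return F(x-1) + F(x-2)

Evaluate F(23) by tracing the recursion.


Computing F(23) bottom-up:
F(0) = 0
F(1) = 1
F(2) = F(1) + F(0) = 1 + 0 = 1
F(3) = F(2) + F(1) = 1 + 1 = 2
F(4) = F(3) + F(2) = 2 + 1 = 3
F(5) = F(4) + F(3) = 3 + 2 = 5
F(6) = F(5) + F(4) = 5 + 3 = 8
F(7) = F(6) + F(5) = 8 + 5 = 13
F(8) = F(7) + F(6) = 13 + 8 = 21
F(9) = F(8) + F(7) = 21 + 13 = 34
F(10) = F(9) + F(8) = 34 + 21 = 55
F(11) = F(10) + F(9) = 55 + 34 = 89
F(12) = F(11) + F(10) = 89 + 55 = 144
F(13) = F(12) + F(11) = 144 + 89 = 233
F(14) = F(13) + F(12) = 233 + 144 = 377
F(15) = F(14) + F(13) = 377 + 233 = 610
F(16) = F(15) + F(14) = 610 + 377 = 987
F(17) = F(16) + F(15) = 987 + 610 = 1597
F(18) = F(17) + F(16) = 1597 + 987 = 2584
F(19) = F(18) + F(17) = 2584 + 1597 = 4181
F(20) = F(19) + F(18) = 4181 + 2584 = 6765
F(21) = F(20) + F(19) = 6765 + 4181 = 10946
F(22) = F(21) + F(20) = 10946 + 6765 = 17711
F(23) = F(22) + F(21) = 17711 + 10946 = 28657

28657


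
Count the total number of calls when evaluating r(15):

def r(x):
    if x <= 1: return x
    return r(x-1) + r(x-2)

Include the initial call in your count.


Let C(n) = total calls for r(n)
C(0) = 1, C(1) = 1
C(2) = 1 + C(1) + C(0) = 1 + 1 + 1 = 3
C(3) = 1 + C(2) + C(1) = 1 + 3 + 1 = 5
C(4) = 1 + C(3) + C(2) = 1 + 5 + 3 = 9
C(5) = 1 + C(4) + C(3) = 1 + 9 + 5 = 15
C(6) = 1 + C(5) + C(4) = 1 + 15 + 9 = 25
C(7) = 1 + C(6) + C(5) = 1 + 25 + 15 = 41
C(8) = 1 + C(7) + C(6) = 1 + 41 + 25 = 67
C(9) = 1 + C(8) + C(7) = 1 + 67 + 41 = 109
C(10) = 1 + C(9) + C(8) = 1 + 109 + 67 = 177
C(11) = 1 + C(10) + C(9) = 1 + 177 + 109 = 287
C(12) = 1 + C(11) + C(10) = 1 + 287 + 177 = 465
C(13) = 1 + C(12) + C(11) = 1 + 465 + 287 = 753
C(14) = 1 + C(13) + C(12) = 1 + 753 + 465 = 1219
C(15) = 1 + C(14) + C(13) = 1 + 1219 + 753 = 1973

1973


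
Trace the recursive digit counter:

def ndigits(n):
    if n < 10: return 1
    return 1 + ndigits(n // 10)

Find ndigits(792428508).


ndigits(792428508) = 1 + ndigits(79242850)
ndigits(79242850) = 1 + ndigits(7924285)
ndigits(7924285) = 1 + ndigits(792428)
ndigits(792428) = 1 + ndigits(79242)
ndigits(79242) = 1 + ndigits(7924)
ndigits(7924) = 1 + ndigits(792)
ndigits(792) = 1 + ndigits(79)
ndigits(79) = 1 + ndigits(7)
ndigits(7) = 1  (base case: 7 < 10)
Unwinding: 1 + 1 + 1 + 1 + 1 + 1 + 1 + 1 + 1 = 9

9


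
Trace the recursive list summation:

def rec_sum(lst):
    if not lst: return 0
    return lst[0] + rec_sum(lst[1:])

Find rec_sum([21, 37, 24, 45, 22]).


rec_sum([21, 37, 24, 45, 22]) = 21 + rec_sum([37, 24, 45, 22])
rec_sum([37, 24, 45, 22]) = 37 + rec_sum([24, 45, 22])
rec_sum([24, 45, 22]) = 24 + rec_sum([45, 22])
rec_sum([45, 22]) = 45 + rec_sum([22])
rec_sum([22]) = 22 + rec_sum([])
rec_sum([]) = 0  (base case)
Total: 21 + 37 + 24 + 45 + 22 + 0 = 149

149


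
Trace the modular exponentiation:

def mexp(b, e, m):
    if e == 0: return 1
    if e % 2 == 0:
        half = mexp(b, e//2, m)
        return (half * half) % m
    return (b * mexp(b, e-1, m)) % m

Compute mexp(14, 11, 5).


mexp(14, 11, 5): e is odd, compute mexp(14, 10, 5)
  mexp(14, 10, 5): e is even, compute mexp(14, 5, 5)
    mexp(14, 5, 5): e is odd, compute mexp(14, 4, 5)
      mexp(14, 4, 5): e is even, compute mexp(14, 2, 5)
        mexp(14, 2, 5): e is even, compute mexp(14, 1, 5)
          mexp(14, 1, 5): e is odd, compute mexp(14, 0, 5)
          mexp(14, 0, 5) = 1
          (14 * 1) % 5 = 4
        half=4, (4*4) % 5 = 1
      half=1, (1*1) % 5 = 1
    (14 * 1) % 5 = 4
  half=4, (4*4) % 5 = 1
(14 * 1) % 5 = 4

4


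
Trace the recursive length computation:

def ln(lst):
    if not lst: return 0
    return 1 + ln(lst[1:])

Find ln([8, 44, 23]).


ln([8, 44, 23]) = 1 + ln([44, 23])
ln([44, 23]) = 1 + ln([23])
ln([23]) = 1 + ln([])
ln([]) = 0  (base case)
Unwinding: 1 + 1 + 1 + 0 = 3

3


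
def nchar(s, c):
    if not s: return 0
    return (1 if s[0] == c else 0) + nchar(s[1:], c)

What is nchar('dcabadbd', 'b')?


s[0]='d' != 'b' -> 0
s[0]='c' != 'b' -> 0
s[0]='a' != 'b' -> 0
s[0]='b' == 'b' -> 1
s[0]='a' != 'b' -> 0
s[0]='d' != 'b' -> 0
s[0]='b' == 'b' -> 1
s[0]='d' != 'b' -> 0
Sum: 0 + 0 + 0 + 1 + 0 + 0 + 1 + 0 = 2

2


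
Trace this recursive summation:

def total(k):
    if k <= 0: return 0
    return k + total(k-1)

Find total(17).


total(17)
= 17 + 16 + 15 + 14 + 13 + 12 + 11 + 10 + 9 + 8 + 7 + 6 + 5 + 4 + 3 + 2 + 1 + total(0)
= 17 + 16 + 15 + 14 + 13 + 12 + 11 + 10 + 9 + 8 + 7 + 6 + 5 + 4 + 3 + 2 + 1 + 0
= 153

153


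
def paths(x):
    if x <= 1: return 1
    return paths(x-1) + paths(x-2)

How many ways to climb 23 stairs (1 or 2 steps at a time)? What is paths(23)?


Building up from base cases:
paths(0) = 1
paths(1) = 1
paths(2) = paths(1) + paths(0) = 1 + 1 = 2
paths(3) = paths(2) + paths(1) = 2 + 1 = 3
paths(4) = paths(3) + paths(2) = 3 + 2 = 5
paths(5) = paths(4) + paths(3) = 5 + 3 = 8
paths(6) = paths(5) + paths(4) = 8 + 5 = 13
paths(7) = paths(6) + paths(5) = 13 + 8 = 21
paths(8) = paths(7) + paths(6) = 21 + 13 = 34
paths(9) = paths(8) + paths(7) = 34 + 21 = 55
paths(10) = paths(9) + paths(8) = 55 + 34 = 89
paths(11) = paths(10) + paths(9) = 89 + 55 = 144
paths(12) = paths(11) + paths(10) = 144 + 89 = 233
paths(13) = paths(12) + paths(11) = 233 + 144 = 377
paths(14) = paths(13) + paths(12) = 377 + 233 = 610
paths(15) = paths(14) + paths(13) = 610 + 377 = 987
paths(16) = paths(15) + paths(14) = 987 + 610 = 1597
paths(17) = paths(16) + paths(15) = 1597 + 987 = 2584
paths(18) = paths(17) + paths(16) = 2584 + 1597 = 4181
paths(19) = paths(18) + paths(17) = 4181 + 2584 = 6765
paths(20) = paths(19) + paths(18) = 6765 + 4181 = 10946
paths(21) = paths(20) + paths(19) = 10946 + 6765 = 17711
paths(22) = paths(21) + paths(20) = 17711 + 10946 = 28657
paths(23) = paths(22) + paths(21) = 28657 + 17711 = 46368

46368


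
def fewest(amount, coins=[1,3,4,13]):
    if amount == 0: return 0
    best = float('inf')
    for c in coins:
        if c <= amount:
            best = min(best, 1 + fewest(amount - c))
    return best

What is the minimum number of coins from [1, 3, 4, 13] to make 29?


Building up with DP:
fewest(0) = 0
fewest(1) = min(1+fewest(0)=1+0=1) = 1
fewest(2) = min(1+fewest(1)=1+1=2) = 2
fewest(3) = min(1+fewest(2)=1+2=3, 1+fewest(0)=1+0=1) = 1
fewest(4) = min(1+fewest(3)=1+1=2, 1+fewest(1)=1+1=2, 1+fewest(0)=1+0=1) = 1
fewest(5) = min(1+fewest(4)=1+1=2, 1+fewest(2)=1+2=3, 1+fewest(1)=1+1=2) = 2
fewest(6) = min(1+fewest(5)=1+2=3, 1+fewest(3)=1+1=2, 1+fewest(2)=1+2=3) = 2
fewest(7) = min(1+fewest(6)=1+2=3, 1+fewest(4)=1+1=2, 1+fewest(3)=1+1=2) = 2
fewest(8) = min(1+fewest(7)=1+2=3, 1+fewest(5)=1+2=3, 1+fewest(4)=1+1=2) = 2
fewest(9) = min(1+fewest(8)=1+2=3, 1+fewest(6)=1+2=3, 1+fewest(5)=1+2=3) = 3
fewest(10) = min(1+fewest(9)=1+3=4, 1+fewest(7)=1+2=3, 1+fewest(6)=1+2=3) = 3
fewest(11) = min(1+fewest(10)=1+3=4, 1+fewest(8)=1+2=3, 1+fewest(7)=1+2=3) = 3
fewest(12) = min(1+fewest(11)=1+3=4, 1+fewest(9)=1+3=4, 1+fewest(8)=1+2=3) = 3
fewest(13) = min(1+fewest(12)=1+3=4, 1+fewest(10)=1+3=4, 1+fewest(9)=1+3=4, 1+fewest(0)=1+0=1) = 1
fewest(14) = min(1+fewest(13)=1+1=2, 1+fewest(11)=1+3=4, 1+fewest(10)=1+3=4, 1+fewest(1)=1+1=2) = 2
fewest(15) = min(1+fewest(14)=1+2=3, 1+fewest(12)=1+3=4, 1+fewest(11)=1+3=4, 1+fewest(2)=1+2=3) = 3
fewest(16) = min(1+fewest(15)=1+3=4, 1+fewest(13)=1+1=2, 1+fewest(12)=1+3=4, 1+fewest(3)=1+1=2) = 2
fewest(17) = min(1+fewest(16)=1+2=3, 1+fewest(14)=1+2=3, 1+fewest(13)=1+1=2, 1+fewest(4)=1+1=2) = 2
fewest(18) = min(1+fewest(17)=1+2=3, 1+fewest(15)=1+3=4, 1+fewest(14)=1+2=3, 1+fewest(5)=1+2=3) = 3
fewest(19) = min(1+fewest(18)=1+3=4, 1+fewest(16)=1+2=3, 1+fewest(15)=1+3=4, 1+fewest(6)=1+2=3) = 3
fewest(20) = min(1+fewest(19)=1+3=4, 1+fewest(17)=1+2=3, 1+fewest(16)=1+2=3, 1+fewest(7)=1+2=3) = 3
fewest(21) = min(1+fewest(20)=1+3=4, 1+fewest(18)=1+3=4, 1+fewest(17)=1+2=3, 1+fewest(8)=1+2=3) = 3
fewest(22) = min(1+fewest(21)=1+3=4, 1+fewest(19)=1+3=4, 1+fewest(18)=1+3=4, 1+fewest(9)=1+3=4) = 4
fewest(23) = min(1+fewest(22)=1+4=5, 1+fewest(20)=1+3=4, 1+fewest(19)=1+3=4, 1+fewest(10)=1+3=4) = 4
fewest(24) = min(1+fewest(23)=1+4=5, 1+fewest(21)=1+3=4, 1+fewest(20)=1+3=4, 1+fewest(11)=1+3=4) = 4
fewest(25) = min(1+fewest(24)=1+4=5, 1+fewest(22)=1+4=5, 1+fewest(21)=1+3=4, 1+fewest(12)=1+3=4) = 4
fewest(26) = min(1+fewest(25)=1+4=5, 1+fewest(23)=1+4=5, 1+fewest(22)=1+4=5, 1+fewest(13)=1+1=2) = 2
fewest(27) = min(1+fewest(26)=1+2=3, 1+fewest(24)=1+4=5, 1+fewest(23)=1+4=5, 1+fewest(14)=1+2=3) = 3
fewest(28) = min(1+fewest(27)=1+3=4, 1+fewest(25)=1+4=5, 1+fewest(24)=1+4=5, 1+fewest(15)=1+3=4) = 4
fewest(29) = min(1+fewest(28)=1+4=5, 1+fewest(26)=1+2=3, 1+fewest(25)=1+4=5, 1+fewest(16)=1+2=3) = 3

3


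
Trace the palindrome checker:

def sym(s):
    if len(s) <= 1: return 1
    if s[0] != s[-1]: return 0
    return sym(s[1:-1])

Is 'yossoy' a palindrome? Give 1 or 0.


sym('yossoy'): s[0]='y' == s[-1]='y' -> check sym('osso')
sym('osso'): s[0]='o' == s[-1]='o' -> check sym('ss')
sym('ss'): s[0]='s' == s[-1]='s' -> check sym('')
sym(''): len <= 1 -> return 1  (base case)
Result: 1 (palindrome)

1


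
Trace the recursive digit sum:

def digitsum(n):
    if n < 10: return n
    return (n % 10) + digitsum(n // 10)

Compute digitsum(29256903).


digitsum(29256903) = 3 + digitsum(2925690)
digitsum(2925690) = 0 + digitsum(292569)
digitsum(292569) = 9 + digitsum(29256)
digitsum(29256) = 6 + digitsum(2925)
digitsum(2925) = 5 + digitsum(292)
digitsum(292) = 2 + digitsum(29)
digitsum(29) = 9 + digitsum(2)
digitsum(2) = 2  (base case)
Total: 3 + 0 + 9 + 6 + 5 + 2 + 9 + 2 = 36

36


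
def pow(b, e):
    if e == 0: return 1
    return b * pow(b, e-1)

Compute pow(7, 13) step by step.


pow(7, 13)
= 7 * pow(7, 12)
= 7 * 7 * pow(7, 11)
= 7 * 7 * 7 * pow(7, 10)
= 7 * 7 * 7 * 7 * pow(7, 9)
= 7 * 7 * 7 * 7 * 7 * pow(7, 8)
= 7 * 7 * 7 * 7 * 7 * 7 * pow(7, 7)
= 7 * 7 * 7 * 7 * 7 * 7 * 7 * pow(7, 6)
= 7 * 7 * 7 * 7 * 7 * 7 * 7 * 7 * pow(7, 5)
= 7 * 7 * 7 * 7 * 7 * 7 * 7 * 7 * 7 * pow(7, 4)
= 7 * 7 * 7 * 7 * 7 * 7 * 7 * 7 * 7 * 7 * pow(7, 3)
= 7 * 7 * 7 * 7 * 7 * 7 * 7 * 7 * 7 * 7 * 7 * pow(7, 2)
= 7 * 7 * 7 * 7 * 7 * 7 * 7 * 7 * 7 * 7 * 7 * 7 * pow(7, 1)
= 7 * 7 * 7 * 7 * 7 * 7 * 7 * 7 * 7 * 7 * 7 * 7 * 7 * pow(7, 0)
= 7 * 7 * 7 * 7 * 7 * 7 * 7 * 7 * 7 * 7 * 7 * 7 * 7 * 1
= 96889010407

96889010407


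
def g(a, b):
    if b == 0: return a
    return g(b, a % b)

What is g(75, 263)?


g(75, 263) = g(263, 75)
g(263, 75) = g(75, 38)
g(75, 38) = g(38, 37)
g(38, 37) = g(37, 1)
g(37, 1) = g(1, 0)
g(1, 0) = 1  (base case)

1


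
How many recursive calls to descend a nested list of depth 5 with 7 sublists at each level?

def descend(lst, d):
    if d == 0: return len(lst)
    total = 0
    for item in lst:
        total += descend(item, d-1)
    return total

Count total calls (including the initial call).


At depth 0 (root): 1 call
At depth 1: each of 1 parents calls descend on 7 children = 7 calls
At depth 2: each of 7 parents calls descend on 7 children = 49 calls
At depth 3: each of 49 parents calls descend on 7 children = 343 calls
At depth 4: each of 343 parents calls descend on 7 children = 2401 calls
At depth 5: each of 2401 parents calls descend on 7 children = 16807 calls
Total: 1 + 7 + 49 + 343 + 2401 + 16807 = 19608

19608


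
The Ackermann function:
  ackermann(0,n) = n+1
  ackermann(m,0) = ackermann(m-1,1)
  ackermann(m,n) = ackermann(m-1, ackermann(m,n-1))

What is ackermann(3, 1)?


ackermann(3, 1) = ackermann(2, ackermann(3, 0))
  ackermann(3, 0) = ackermann(2, 1)
    ackermann(2, 1) = ackermann(1, ackermann(2, 0))
      ackermann(2, 0) = ackermann(1, 1)
        ackermann(1, 1) = ackermann(0, ackermann(1, 0))
          ackermann(1, 0) = ackermann(0, 1)
          ackermann(0, 1) = 2
          = ackermann(0, 2)
          ackermann(0, 2) = 3
      = ackermann(1, 3)
      ackermann(1, 3) = ackermann(0, ackermann(1, 2))
        ackermann(1, 2) = ackermann(0, ackermann(1, 1))
          ackermann(1, 1) = ackermann(0, ackermann(1, 0))
          ackermann(1, 0) = ackermann(0, 1)
          ackermann(0, 1) = 2
            = ackermann(0, 2)
          ackermann(0, 2) = 3
          = ackermann(0, 3)
          ackermann(0, 3) = 4
        = ackermann(0, 4)
        ackermann(0, 4) = 5
  = ackermann(2, 5)
  ackermann(2, 5) = ackermann(1, ackermann(2, 4))
    ackermann(2, 4) = ackermann(1, ackermann(2, 3))
      ackermann(2, 3) = ackermann(1, ackermann(2, 2))
... (trace truncated)
Result: ackermann(3, 1) = 13

13


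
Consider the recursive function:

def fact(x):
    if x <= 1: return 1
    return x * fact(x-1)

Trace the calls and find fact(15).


fact(15)
= 15 * fact(14)
= 15 * 14 * fact(13)
= 15 * 14 * 13 * fact(12)
= 15 * 14 * 13 * 12 * fact(11)
= 15 * 14 * 13 * 12 * 11 * fact(10)
= 15 * 14 * 13 * 12 * 11 * 10 * fact(9)
= 15 * 14 * 13 * 12 * 11 * 10 * 9 * fact(8)
= 15 * 14 * 13 * 12 * 11 * 10 * 9 * 8 * fact(7)
= 15 * 14 * 13 * 12 * 11 * 10 * 9 * 8 * 7 * fact(6)
= 15 * 14 * 13 * 12 * 11 * 10 * 9 * 8 * 7 * 6 * fact(5)
= 15 * 14 * 13 * 12 * 11 * 10 * 9 * 8 * 7 * 6 * 5 * fact(4)
= 15 * 14 * 13 * 12 * 11 * 10 * 9 * 8 * 7 * 6 * 5 * 4 * fact(3)
= 15 * 14 * 13 * 12 * 11 * 10 * 9 * 8 * 7 * 6 * 5 * 4 * 3 * fact(2)
= 15 * 14 * 13 * 12 * 11 * 10 * 9 * 8 * 7 * 6 * 5 * 4 * 3 * 2 * fact(1)
= 15 * 14 * 13 * 12 * 11 * 10 * 9 * 8 * 7 * 6 * 5 * 4 * 3 * 2 * 1
= 1307674368000

1307674368000


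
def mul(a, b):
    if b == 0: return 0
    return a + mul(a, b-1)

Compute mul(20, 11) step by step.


mul(20, 11) = 20 + mul(20, 10)
mul(20, 10) = 20 + mul(20, 9)
mul(20, 9) = 20 + mul(20, 8)
mul(20, 8) = 20 + mul(20, 7)
mul(20, 7) = 20 + mul(20, 6)
mul(20, 6) = 20 + mul(20, 5)
mul(20, 5) = 20 + mul(20, 4)
mul(20, 4) = 20 + mul(20, 3)
mul(20, 3) = 20 + mul(20, 2)
mul(20, 2) = 20 + mul(20, 1)
mul(20, 1) = 20 + mul(20, 0)
mul(20, 0) = 0  (base case)
Total: 20 + 20 + 20 + 20 + 20 + 20 + 20 + 20 + 20 + 20 + 20 + 0 = 220

220


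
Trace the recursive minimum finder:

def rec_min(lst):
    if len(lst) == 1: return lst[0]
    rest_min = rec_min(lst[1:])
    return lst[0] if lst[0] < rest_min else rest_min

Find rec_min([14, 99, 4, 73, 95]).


rec_min([14, 99, 4, 73, 95]): compare 14 with rec_min([99, 4, 73, 95])
rec_min([99, 4, 73, 95]): compare 99 with rec_min([4, 73, 95])
rec_min([4, 73, 95]): compare 4 with rec_min([73, 95])
rec_min([73, 95]): compare 73 with rec_min([95])
rec_min([95]) = 95  (base case)
Compare 73 with 95 -> 73
Compare 4 with 73 -> 4
Compare 99 with 4 -> 4
Compare 14 with 4 -> 4

4


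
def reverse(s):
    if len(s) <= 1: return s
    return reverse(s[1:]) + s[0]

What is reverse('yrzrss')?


reverse('yrzrss') = reverse('rzrss') + 'y'
reverse('rzrss') = reverse('zrss') + 'r'
reverse('zrss') = reverse('rss') + 'z'
reverse('rss') = reverse('ss') + 'r'
reverse('ss') = reverse('s') + 's'
reverse('s') = 's'  (base case)
Concatenating: 's' + 's' + 'r' + 'z' + 'r' + 'y' = 'ssrzry'

ssrzry


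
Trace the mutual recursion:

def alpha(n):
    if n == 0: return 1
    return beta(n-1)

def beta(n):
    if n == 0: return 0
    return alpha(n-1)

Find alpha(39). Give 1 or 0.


alpha(39) = beta(38)
beta(38) = alpha(37)
alpha(37) = beta(36)
beta(36) = alpha(35)
alpha(35) = beta(34)
beta(34) = alpha(33)
alpha(33) = beta(32)
beta(32) = alpha(31)
alpha(31) = beta(30)
beta(30) = alpha(29)
alpha(29) = beta(28)
beta(28) = alpha(27)
alpha(27) = beta(26)
beta(26) = alpha(25)
alpha(25) = beta(24)
beta(24) = alpha(23)
alpha(23) = beta(22)
beta(22) = alpha(21)
alpha(21) = beta(20)
beta(20) = alpha(19)
alpha(19) = beta(18)
beta(18) = alpha(17)
alpha(17) = beta(16)
beta(16) = alpha(15)
alpha(15) = beta(14)
beta(14) = alpha(13)
alpha(13) = beta(12)
beta(12) = alpha(11)
alpha(11) = beta(10)
beta(10) = alpha(9)
alpha(9) = beta(8)
beta(8) = alpha(7)
alpha(7) = beta(6)
beta(6) = alpha(5)
alpha(5) = beta(4)
beta(4) = alpha(3)
alpha(3) = beta(2)
beta(2) = alpha(1)
alpha(1) = beta(0)
beta(0) = 0  (base case)
Result: 0

0


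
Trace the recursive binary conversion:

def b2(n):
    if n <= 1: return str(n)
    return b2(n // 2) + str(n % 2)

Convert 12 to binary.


b2(12) = b2(6) + '0'
b2(6) = b2(3) + '0'
b2(3) = b2(1) + '1'
b2(1) = '1'  (base case)
Concatenating: '1' + '1' + '0' + '0' = '1100'

1100


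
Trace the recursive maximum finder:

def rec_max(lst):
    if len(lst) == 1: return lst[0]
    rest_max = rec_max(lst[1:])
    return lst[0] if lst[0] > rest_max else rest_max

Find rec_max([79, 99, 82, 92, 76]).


rec_max([79, 99, 82, 92, 76]): compare 79 with rec_max([99, 82, 92, 76])
rec_max([99, 82, 92, 76]): compare 99 with rec_max([82, 92, 76])
rec_max([82, 92, 76]): compare 82 with rec_max([92, 76])
rec_max([92, 76]): compare 92 with rec_max([76])
rec_max([76]) = 76  (base case)
Compare 92 with 76 -> 92
Compare 82 with 92 -> 92
Compare 99 with 92 -> 99
Compare 79 with 99 -> 99

99


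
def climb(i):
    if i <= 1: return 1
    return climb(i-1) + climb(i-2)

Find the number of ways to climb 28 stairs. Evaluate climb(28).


Building up from base cases:
climb(0) = 1
climb(1) = 1
climb(2) = climb(1) + climb(0) = 1 + 1 = 2
climb(3) = climb(2) + climb(1) = 2 + 1 = 3
climb(4) = climb(3) + climb(2) = 3 + 2 = 5
climb(5) = climb(4) + climb(3) = 5 + 3 = 8
climb(6) = climb(5) + climb(4) = 8 + 5 = 13
climb(7) = climb(6) + climb(5) = 13 + 8 = 21
climb(8) = climb(7) + climb(6) = 21 + 13 = 34
climb(9) = climb(8) + climb(7) = 34 + 21 = 55
climb(10) = climb(9) + climb(8) = 55 + 34 = 89
climb(11) = climb(10) + climb(9) = 89 + 55 = 144
climb(12) = climb(11) + climb(10) = 144 + 89 = 233
climb(13) = climb(12) + climb(11) = 233 + 144 = 377
climb(14) = climb(13) + climb(12) = 377 + 233 = 610
climb(15) = climb(14) + climb(13) = 610 + 377 = 987
climb(16) = climb(15) + climb(14) = 987 + 610 = 1597
climb(17) = climb(16) + climb(15) = 1597 + 987 = 2584
climb(18) = climb(17) + climb(16) = 2584 + 1597 = 4181
climb(19) = climb(18) + climb(17) = 4181 + 2584 = 6765
climb(20) = climb(19) + climb(18) = 6765 + 4181 = 10946
climb(21) = climb(20) + climb(19) = 10946 + 6765 = 17711
climb(22) = climb(21) + climb(20) = 17711 + 10946 = 28657
climb(23) = climb(22) + climb(21) = 28657 + 17711 = 46368
climb(24) = climb(23) + climb(22) = 46368 + 28657 = 75025
climb(25) = climb(24) + climb(23) = 75025 + 46368 = 121393
climb(26) = climb(25) + climb(24) = 121393 + 75025 = 196418
climb(27) = climb(26) + climb(25) = 196418 + 121393 = 317811
climb(28) = climb(27) + climb(26) = 317811 + 196418 = 514229

514229


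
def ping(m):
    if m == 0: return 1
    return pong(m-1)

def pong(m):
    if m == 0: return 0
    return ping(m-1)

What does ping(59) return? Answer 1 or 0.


ping(59) = pong(58)
pong(58) = ping(57)
ping(57) = pong(56)
pong(56) = ping(55)
ping(55) = pong(54)
pong(54) = ping(53)
ping(53) = pong(52)
pong(52) = ping(51)
ping(51) = pong(50)
pong(50) = ping(49)
ping(49) = pong(48)
pong(48) = ping(47)
ping(47) = pong(46)
pong(46) = ping(45)
ping(45) = pong(44)
pong(44) = ping(43)
ping(43) = pong(42)
pong(42) = ping(41)
ping(41) = pong(40)
pong(40) = ping(39)
ping(39) = pong(38)
pong(38) = ping(37)
ping(37) = pong(36)
pong(36) = ping(35)
ping(35) = pong(34)
pong(34) = ping(33)
ping(33) = pong(32)
pong(32) = ping(31)
ping(31) = pong(30)
pong(30) = ping(29)
ping(29) = pong(28)
pong(28) = ping(27)
ping(27) = pong(26)
pong(26) = ping(25)
ping(25) = pong(24)
pong(24) = ping(23)
ping(23) = pong(22)
pong(22) = ping(21)
ping(21) = pong(20)
pong(20) = ping(19)
ping(19) = pong(18)
pong(18) = ping(17)
ping(17) = pong(16)
pong(16) = ping(15)
ping(15) = pong(14)
pong(14) = ping(13)
ping(13) = pong(12)
pong(12) = ping(11)
ping(11) = pong(10)
pong(10) = ping(9)
ping(9) = pong(8)
pong(8) = ping(7)
ping(7) = pong(6)
pong(6) = ping(5)
ping(5) = pong(4)
pong(4) = ping(3)
ping(3) = pong(2)
pong(2) = ping(1)
ping(1) = pong(0)
pong(0) = 0  (base case)
Result: 0

0


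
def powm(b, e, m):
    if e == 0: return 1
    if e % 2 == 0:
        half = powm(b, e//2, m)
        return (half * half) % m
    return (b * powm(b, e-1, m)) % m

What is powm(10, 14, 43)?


powm(10, 14, 43): e is even, compute powm(10, 7, 43)
  powm(10, 7, 43): e is odd, compute powm(10, 6, 43)
    powm(10, 6, 43): e is even, compute powm(10, 3, 43)
      powm(10, 3, 43): e is odd, compute powm(10, 2, 43)
        powm(10, 2, 43): e is even, compute powm(10, 1, 43)
          powm(10, 1, 43): e is odd, compute powm(10, 0, 43)
          powm(10, 0, 43) = 1
          (10 * 1) % 43 = 10
        half=10, (10*10) % 43 = 14
      (10 * 14) % 43 = 11
    half=11, (11*11) % 43 = 35
  (10 * 35) % 43 = 6
half=6, (6*6) % 43 = 36

36


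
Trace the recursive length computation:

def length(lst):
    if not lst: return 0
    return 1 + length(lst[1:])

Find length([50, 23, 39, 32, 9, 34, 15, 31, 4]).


length([50, 23, 39, 32, 9, 34, 15, 31, 4]) = 1 + length([23, 39, 32, 9, 34, 15, 31, 4])
length([23, 39, 32, 9, 34, 15, 31, 4]) = 1 + length([39, 32, 9, 34, 15, 31, 4])
length([39, 32, 9, 34, 15, 31, 4]) = 1 + length([32, 9, 34, 15, 31, 4])
length([32, 9, 34, 15, 31, 4]) = 1 + length([9, 34, 15, 31, 4])
length([9, 34, 15, 31, 4]) = 1 + length([34, 15, 31, 4])
length([34, 15, 31, 4]) = 1 + length([15, 31, 4])
length([15, 31, 4]) = 1 + length([31, 4])
length([31, 4]) = 1 + length([4])
length([4]) = 1 + length([])
length([]) = 0  (base case)
Unwinding: 1 + 1 + 1 + 1 + 1 + 1 + 1 + 1 + 1 + 0 = 9

9


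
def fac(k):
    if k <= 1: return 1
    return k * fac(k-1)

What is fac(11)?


fac(11)
= 11 * fac(10)
= 11 * 10 * fac(9)
= 11 * 10 * 9 * fac(8)
= 11 * 10 * 9 * 8 * fac(7)
= 11 * 10 * 9 * 8 * 7 * fac(6)
= 11 * 10 * 9 * 8 * 7 * 6 * fac(5)
= 11 * 10 * 9 * 8 * 7 * 6 * 5 * fac(4)
= 11 * 10 * 9 * 8 * 7 * 6 * 5 * 4 * fac(3)
= 11 * 10 * 9 * 8 * 7 * 6 * 5 * 4 * 3 * fac(2)
= 11 * 10 * 9 * 8 * 7 * 6 * 5 * 4 * 3 * 2 * fac(1)
= 11 * 10 * 9 * 8 * 7 * 6 * 5 * 4 * 3 * 2 * 1
= 39916800

39916800


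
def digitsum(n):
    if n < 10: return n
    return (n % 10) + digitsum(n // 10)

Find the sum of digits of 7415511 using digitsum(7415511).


digitsum(7415511) = 1 + digitsum(741551)
digitsum(741551) = 1 + digitsum(74155)
digitsum(74155) = 5 + digitsum(7415)
digitsum(7415) = 5 + digitsum(741)
digitsum(741) = 1 + digitsum(74)
digitsum(74) = 4 + digitsum(7)
digitsum(7) = 7  (base case)
Total: 1 + 1 + 5 + 5 + 1 + 4 + 7 = 24

24


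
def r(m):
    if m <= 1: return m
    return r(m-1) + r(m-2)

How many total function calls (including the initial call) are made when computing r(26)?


Let C(n) = total calls for r(n)
C(0) = 1, C(1) = 1
C(2) = 1 + C(1) + C(0) = 1 + 1 + 1 = 3
C(3) = 1 + C(2) + C(1) = 1 + 3 + 1 = 5
C(4) = 1 + C(3) + C(2) = 1 + 5 + 3 = 9
C(5) = 1 + C(4) + C(3) = 1 + 9 + 5 = 15
C(6) = 1 + C(5) + C(4) = 1 + 15 + 9 = 25
C(7) = 1 + C(6) + C(5) = 1 + 25 + 15 = 41
C(8) = 1 + C(7) + C(6) = 1 + 41 + 25 = 67
C(9) = 1 + C(8) + C(7) = 1 + 67 + 41 = 109
C(10) = 1 + C(9) + C(8) = 1 + 109 + 67 = 177
C(11) = 1 + C(10) + C(9) = 1 + 177 + 109 = 287
C(12) = 1 + C(11) + C(10) = 1 + 287 + 177 = 465
C(13) = 1 + C(12) + C(11) = 1 + 465 + 287 = 753
C(14) = 1 + C(13) + C(12) = 1 + 753 + 465 = 1219
C(15) = 1 + C(14) + C(13) = 1 + 1219 + 753 = 1973
C(16) = 1 + C(15) + C(14) = 1 + 1973 + 1219 = 3193
C(17) = 1 + C(16) + C(15) = 1 + 3193 + 1973 = 5167
C(18) = 1 + C(17) + C(16) = 1 + 5167 + 3193 = 8361
C(19) = 1 + C(18) + C(17) = 1 + 8361 + 5167 = 13529
C(20) = 1 + C(19) + C(18) = 1 + 13529 + 8361 = 21891
C(21) = 1 + C(20) + C(19) = 1 + 21891 + 13529 = 35421
C(22) = 1 + C(21) + C(20) = 1 + 35421 + 21891 = 57313
C(23) = 1 + C(22) + C(21) = 1 + 57313 + 35421 = 92735
C(24) = 1 + C(23) + C(22) = 1 + 92735 + 57313 = 150049
C(25) = 1 + C(24) + C(23) = 1 + 150049 + 92735 = 242785
C(26) = 1 + C(25) + C(24) = 1 + 242785 + 150049 = 392835

392835


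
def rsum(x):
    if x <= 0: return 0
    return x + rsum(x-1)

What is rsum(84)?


rsum(84)
= 84 + 83 + 82 + 81 + 80 + 79 + 78 + 77 + 76 + 75 + 74 + 73 + 72 + 71 + 70 + 69 + 68 + 67 + 66 + 65 + 64 + 63 + 62 + 61 + 60 + 59 + 58 + 57 + 56 + 55 + 54 + 53 + 52 + 51 + 50 + 49 + 48 + 47 + 46 + 45 + 44 + 43 + 42 + 41 + 40 + 39 + 38 + 37 + 36 + 35 + 34 + 33 + 32 + 31 + 30 + 29 + 28 + 27 + 26 + 25 + 24 + 23 + 22 + 21 + 20 + 19 + 18 + 17 + 16 + 15 + 14 + 13 + 12 + 11 + 10 + 9 + 8 + 7 + 6 + 5 + 4 + 3 + 2 + 1 + rsum(0)
= 84 + 83 + 82 + 81 + 80 + 79 + 78 + 77 + 76 + 75 + 74 + 73 + 72 + 71 + 70 + 69 + 68 + 67 + 66 + 65 + 64 + 63 + 62 + 61 + 60 + 59 + 58 + 57 + 56 + 55 + 54 + 53 + 52 + 51 + 50 + 49 + 48 + 47 + 46 + 45 + 44 + 43 + 42 + 41 + 40 + 39 + 38 + 37 + 36 + 35 + 34 + 33 + 32 + 31 + 30 + 29 + 28 + 27 + 26 + 25 + 24 + 23 + 22 + 21 + 20 + 19 + 18 + 17 + 16 + 15 + 14 + 13 + 12 + 11 + 10 + 9 + 8 + 7 + 6 + 5 + 4 + 3 + 2 + 1 + 0
= 3570

3570


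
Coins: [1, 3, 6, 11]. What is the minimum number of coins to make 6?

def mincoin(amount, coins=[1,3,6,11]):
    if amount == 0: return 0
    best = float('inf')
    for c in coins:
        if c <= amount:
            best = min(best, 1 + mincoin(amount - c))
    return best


Building up with DP:
mincoin(0) = 0
mincoin(1) = min(1+mincoin(0)=1+0=1) = 1
mincoin(2) = min(1+mincoin(1)=1+1=2) = 2
mincoin(3) = min(1+mincoin(2)=1+2=3, 1+mincoin(0)=1+0=1) = 1
mincoin(4) = min(1+mincoin(3)=1+1=2, 1+mincoin(1)=1+1=2) = 2
mincoin(5) = min(1+mincoin(4)=1+2=3, 1+mincoin(2)=1+2=3) = 3
mincoin(6) = min(1+mincoin(5)=1+3=4, 1+mincoin(3)=1+1=2, 1+mincoin(0)=1+0=1) = 1

1


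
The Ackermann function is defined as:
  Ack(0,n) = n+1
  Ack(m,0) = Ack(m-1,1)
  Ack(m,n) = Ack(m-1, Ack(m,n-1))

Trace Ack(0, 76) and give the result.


Ack(0, 76) = 77
Result: Ack(0, 76) = 77

77


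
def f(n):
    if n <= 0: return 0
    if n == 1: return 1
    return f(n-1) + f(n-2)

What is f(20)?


Computing f(20) bottom-up:
f(0) = 0
f(1) = 1
f(2) = f(1) + f(0) = 1 + 0 = 1
f(3) = f(2) + f(1) = 1 + 1 = 2
f(4) = f(3) + f(2) = 2 + 1 = 3
f(5) = f(4) + f(3) = 3 + 2 = 5
f(6) = f(5) + f(4) = 5 + 3 = 8
f(7) = f(6) + f(5) = 8 + 5 = 13
f(8) = f(7) + f(6) = 13 + 8 = 21
f(9) = f(8) + f(7) = 21 + 13 = 34
f(10) = f(9) + f(8) = 34 + 21 = 55
f(11) = f(10) + f(9) = 55 + 34 = 89
f(12) = f(11) + f(10) = 89 + 55 = 144
f(13) = f(12) + f(11) = 144 + 89 = 233
f(14) = f(13) + f(12) = 233 + 144 = 377
f(15) = f(14) + f(13) = 377 + 233 = 610
f(16) = f(15) + f(14) = 610 + 377 = 987
f(17) = f(16) + f(15) = 987 + 610 = 1597
f(18) = f(17) + f(16) = 1597 + 987 = 2584
f(19) = f(18) + f(17) = 2584 + 1597 = 4181
f(20) = f(19) + f(18) = 4181 + 2584 = 6765

6765


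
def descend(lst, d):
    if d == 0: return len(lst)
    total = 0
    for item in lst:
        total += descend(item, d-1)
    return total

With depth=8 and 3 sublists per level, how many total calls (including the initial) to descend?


At depth 0 (root): 1 call
At depth 1: each of 1 parents calls descend on 3 children = 3 calls
At depth 2: each of 3 parents calls descend on 3 children = 9 calls
At depth 3: each of 9 parents calls descend on 3 children = 27 calls
At depth 4: each of 27 parents calls descend on 3 children = 81 calls
At depth 5: each of 81 parents calls descend on 3 children = 243 calls
At depth 6: each of 243 parents calls descend on 3 children = 729 calls
At depth 7: each of 729 parents calls descend on 3 children = 2187 calls
At depth 8: each of 2187 parents calls descend on 3 children = 6561 calls
Total: 1 + 3 + 9 + 27 + 81 + 243 + 729 + 2187 + 6561 = 9841

9841


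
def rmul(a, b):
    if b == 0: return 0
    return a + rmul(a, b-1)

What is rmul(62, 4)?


rmul(62, 4) = 62 + rmul(62, 3)
rmul(62, 3) = 62 + rmul(62, 2)
rmul(62, 2) = 62 + rmul(62, 1)
rmul(62, 1) = 62 + rmul(62, 0)
rmul(62, 0) = 0  (base case)
Total: 62 + 62 + 62 + 62 + 0 = 248

248


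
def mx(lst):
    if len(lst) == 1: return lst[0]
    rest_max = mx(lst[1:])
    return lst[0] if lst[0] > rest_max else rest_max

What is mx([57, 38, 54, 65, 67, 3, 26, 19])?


mx([57, 38, 54, 65, 67, 3, 26, 19]): compare 57 with mx([38, 54, 65, 67, 3, 26, 19])
mx([38, 54, 65, 67, 3, 26, 19]): compare 38 with mx([54, 65, 67, 3, 26, 19])
mx([54, 65, 67, 3, 26, 19]): compare 54 with mx([65, 67, 3, 26, 19])
mx([65, 67, 3, 26, 19]): compare 65 with mx([67, 3, 26, 19])
mx([67, 3, 26, 19]): compare 67 with mx([3, 26, 19])
mx([3, 26, 19]): compare 3 with mx([26, 19])
mx([26, 19]): compare 26 with mx([19])
mx([19]) = 19  (base case)
Compare 26 with 19 -> 26
Compare 3 with 26 -> 26
Compare 67 with 26 -> 67
Compare 65 with 67 -> 67
Compare 54 with 67 -> 67
Compare 38 with 67 -> 67
Compare 57 with 67 -> 67

67


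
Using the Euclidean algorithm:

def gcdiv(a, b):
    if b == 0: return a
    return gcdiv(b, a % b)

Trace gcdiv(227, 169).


gcdiv(227, 169) = gcdiv(169, 58)
gcdiv(169, 58) = gcdiv(58, 53)
gcdiv(58, 53) = gcdiv(53, 5)
gcdiv(53, 5) = gcdiv(5, 3)
gcdiv(5, 3) = gcdiv(3, 2)
gcdiv(3, 2) = gcdiv(2, 1)
gcdiv(2, 1) = gcdiv(1, 0)
gcdiv(1, 0) = 1  (base case)

1


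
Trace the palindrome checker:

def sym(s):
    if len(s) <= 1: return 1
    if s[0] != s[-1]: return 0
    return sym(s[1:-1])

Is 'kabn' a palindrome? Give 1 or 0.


sym('kabn'): s[0]='k' != s[-1]='n' -> return 0
Result: 0 (not a palindrome)

0


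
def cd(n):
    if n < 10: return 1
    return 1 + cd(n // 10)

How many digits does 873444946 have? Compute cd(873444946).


cd(873444946) = 1 + cd(87344494)
cd(87344494) = 1 + cd(8734449)
cd(8734449) = 1 + cd(873444)
cd(873444) = 1 + cd(87344)
cd(87344) = 1 + cd(8734)
cd(8734) = 1 + cd(873)
cd(873) = 1 + cd(87)
cd(87) = 1 + cd(8)
cd(8) = 1  (base case: 8 < 10)
Unwinding: 1 + 1 + 1 + 1 + 1 + 1 + 1 + 1 + 1 = 9

9


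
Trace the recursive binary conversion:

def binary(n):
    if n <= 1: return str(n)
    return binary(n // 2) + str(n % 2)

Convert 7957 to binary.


binary(7957) = binary(3978) + '1'
binary(3978) = binary(1989) + '0'
binary(1989) = binary(994) + '1'
binary(994) = binary(497) + '0'
binary(497) = binary(248) + '1'
binary(248) = binary(124) + '0'
binary(124) = binary(62) + '0'
binary(62) = binary(31) + '0'
binary(31) = binary(15) + '1'
binary(15) = binary(7) + '1'
binary(7) = binary(3) + '1'
binary(3) = binary(1) + '1'
binary(1) = '1'  (base case)
Concatenating: '1' + '1' + '1' + '1' + '1' + '0' + '0' + '0' + '1' + '0' + '1' + '0' + '1' = '1111100010101'

1111100010101


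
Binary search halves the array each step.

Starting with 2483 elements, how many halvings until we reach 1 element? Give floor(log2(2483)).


2483 / 2 = 1241
1241 / 2 = 620
620 / 2 = 310
310 / 2 = 155
155 / 2 = 77
77 / 2 = 38
38 / 2 = 19
19 / 2 = 9
9 / 2 = 4
4 / 2 = 2
2 / 2 = 1
Reached 1 after 11 halvings

11


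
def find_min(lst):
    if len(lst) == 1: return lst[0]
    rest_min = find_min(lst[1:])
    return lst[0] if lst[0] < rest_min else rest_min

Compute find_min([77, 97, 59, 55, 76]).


find_min([77, 97, 59, 55, 76]): compare 77 with find_min([97, 59, 55, 76])
find_min([97, 59, 55, 76]): compare 97 with find_min([59, 55, 76])
find_min([59, 55, 76]): compare 59 with find_min([55, 76])
find_min([55, 76]): compare 55 with find_min([76])
find_min([76]) = 76  (base case)
Compare 55 with 76 -> 55
Compare 59 with 55 -> 55
Compare 97 with 55 -> 55
Compare 77 with 55 -> 55

55


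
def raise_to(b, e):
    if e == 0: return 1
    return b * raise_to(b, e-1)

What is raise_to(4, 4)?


raise_to(4, 4)
= 4 * raise_to(4, 3)
= 4 * 4 * raise_to(4, 2)
= 4 * 4 * 4 * raise_to(4, 1)
= 4 * 4 * 4 * 4 * raise_to(4, 0)
= 4 * 4 * 4 * 4 * 1
= 256

256


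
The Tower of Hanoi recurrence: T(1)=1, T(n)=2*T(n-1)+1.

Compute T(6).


T(6) = 2 * T(5) + 1
T(5) = 2 * T(4) + 1
T(4) = 2 * T(3) + 1
T(3) = 2 * T(2) + 1
T(2) = 2 * T(1) + 1
T(1) = 1  (base case)
T(2) = 2 * 1 + 1 = 3
T(3) = 2 * 3 + 1 = 7
T(4) = 2 * 7 + 1 = 15
T(5) = 2 * 15 + 1 = 31
T(6) = 2 * 31 + 1 = 63

63
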